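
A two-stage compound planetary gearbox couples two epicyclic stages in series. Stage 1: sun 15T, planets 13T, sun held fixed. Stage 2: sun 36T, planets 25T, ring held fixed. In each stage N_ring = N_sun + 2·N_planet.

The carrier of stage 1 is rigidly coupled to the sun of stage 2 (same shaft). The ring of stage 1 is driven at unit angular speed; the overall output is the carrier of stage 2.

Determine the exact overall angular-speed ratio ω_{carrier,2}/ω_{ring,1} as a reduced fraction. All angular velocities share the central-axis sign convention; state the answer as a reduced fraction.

369/1708

Stage 1: N_ring = 15 + 2·13 = 41
Stage 1: 15(ω_s−ω_c) = −41(ω_r−ω_c),  ω_s=0, ω_r=1
Stage 1: 15(0−ω_c) = −41(1−ω_c)  ⇒  56ω_c = 41  ⇒  ω_c = 41/56
  ⇒ ω_c¹/ω_r¹ = 41/56
Stage 2: N_ring = 36 + 2·25 = 86
Stage 2: 36(ω_s−ω_c) = −86(ω_r−ω_c),  ω_r=0, ω_s=1
Stage 2: 36(1−ω_c) = −86(0−ω_c)  ⇒  122ω_c = 36  ⇒  ω_c = 18/61
  ⇒ ω_c²/ω_s² = 18/61
Coupling ω_s² = ω_c¹ ⇒ overall = 41/56 × 18/61 = 369/1708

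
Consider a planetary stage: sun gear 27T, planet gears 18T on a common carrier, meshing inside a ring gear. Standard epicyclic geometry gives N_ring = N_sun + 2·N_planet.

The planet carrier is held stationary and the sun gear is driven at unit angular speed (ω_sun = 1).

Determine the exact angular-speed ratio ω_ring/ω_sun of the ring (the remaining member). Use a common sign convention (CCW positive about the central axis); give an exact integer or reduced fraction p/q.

-3/7

N_ring = 27 + 2·18 = 63
27(ω_s−ω_c) = −63(ω_r−ω_c),  ω_c=0, ω_s=1
ω_r = 0 − (27/63)(1−0) = -3/7
ω_r/ω_s = -3/7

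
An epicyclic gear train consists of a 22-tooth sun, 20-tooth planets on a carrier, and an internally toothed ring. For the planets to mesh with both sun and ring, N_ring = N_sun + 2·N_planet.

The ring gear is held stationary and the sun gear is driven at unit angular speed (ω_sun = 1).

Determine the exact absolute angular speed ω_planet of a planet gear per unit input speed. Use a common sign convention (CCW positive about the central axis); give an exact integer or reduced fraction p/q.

-11/20

N_ring = 22 + 2·20 = 62
22(ω_s−ω_c) = −62(ω_r−ω_c),  ω_r=0, ω_s=1
22(1−ω_c) = −62(0−ω_c)  ⇒  84ω_c = 22  ⇒  ω_c = 11/42
sun–planet: 22·(1−11/42) = −20·(ω_p−ω_c)  ⇒  ω_p−ω_c = −(22/20)·(31/42) = -341/420
ω_p = 11/42 − 341/420 = -11/20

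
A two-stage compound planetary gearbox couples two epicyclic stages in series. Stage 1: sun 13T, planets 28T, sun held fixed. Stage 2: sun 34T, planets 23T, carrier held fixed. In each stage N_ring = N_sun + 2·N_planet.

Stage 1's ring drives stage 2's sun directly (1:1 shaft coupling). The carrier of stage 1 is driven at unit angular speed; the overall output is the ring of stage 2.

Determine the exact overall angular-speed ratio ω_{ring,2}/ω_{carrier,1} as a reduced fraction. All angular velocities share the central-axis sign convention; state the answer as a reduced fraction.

-697/1380

Stage 1: N_ring = 13 + 2·28 = 69
Stage 1: 13(ω_s−ω_c) = −69(ω_r−ω_c),  ω_s=0, ω_c=1
Stage 1: ω_r = 1 − (13/69)(0−1) = 82/69
  ⇒ ω_r¹/ω_c¹ = 82/69
Stage 2: N_ring = 34 + 2·23 = 80
Stage 2: 34(ω_s−ω_c) = −80(ω_r−ω_c),  ω_c=0, ω_s=1
Stage 2: ω_r = 0 − (34/80)(1−0) = -17/40
  ⇒ ω_r²/ω_s² = -17/40
Coupling ω_s² = ω_r¹ ⇒ overall = 82/69 × -17/40 = -697/1380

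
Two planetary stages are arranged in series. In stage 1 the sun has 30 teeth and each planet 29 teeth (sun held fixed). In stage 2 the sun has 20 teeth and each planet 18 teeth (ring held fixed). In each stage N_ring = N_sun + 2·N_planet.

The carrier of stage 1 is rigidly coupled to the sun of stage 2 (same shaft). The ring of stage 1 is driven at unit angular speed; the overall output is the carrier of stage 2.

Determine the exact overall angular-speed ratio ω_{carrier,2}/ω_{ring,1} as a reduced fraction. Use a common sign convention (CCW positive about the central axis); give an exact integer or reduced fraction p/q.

Stage 1: N_ring = 30 + 2·29 = 88
Stage 1: 30(ω_s−ω_c) = −88(ω_r−ω_c),  ω_s=0, ω_r=1
Stage 1: 30(0−ω_c) = −88(1−ω_c)  ⇒  118ω_c = 88  ⇒  ω_c = 44/59
  ⇒ ω_c¹/ω_r¹ = 44/59
Stage 2: N_ring = 20 + 2·18 = 56
Stage 2: 20(ω_s−ω_c) = −56(ω_r−ω_c),  ω_r=0, ω_s=1
Stage 2: 20(1−ω_c) = −56(0−ω_c)  ⇒  76ω_c = 20  ⇒  ω_c = 5/19
  ⇒ ω_c²/ω_s² = 5/19
Coupling ω_s² = ω_c¹ ⇒ overall = 44/59 × 5/19 = 220/1121

220/1121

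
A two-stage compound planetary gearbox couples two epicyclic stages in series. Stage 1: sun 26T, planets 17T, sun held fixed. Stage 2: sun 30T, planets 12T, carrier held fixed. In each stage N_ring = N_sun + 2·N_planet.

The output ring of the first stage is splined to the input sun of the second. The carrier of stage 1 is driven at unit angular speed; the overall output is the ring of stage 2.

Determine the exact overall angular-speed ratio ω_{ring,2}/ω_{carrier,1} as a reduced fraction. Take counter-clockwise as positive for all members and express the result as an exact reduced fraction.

-43/54

Stage 1: N_ring = 26 + 2·17 = 60
Stage 1: 26(ω_s−ω_c) = −60(ω_r−ω_c),  ω_s=0, ω_c=1
Stage 1: ω_r = 1 − (26/60)(0−1) = 43/30
  ⇒ ω_r¹/ω_c¹ = 43/30
Stage 2: N_ring = 30 + 2·12 = 54
Stage 2: 30(ω_s−ω_c) = −54(ω_r−ω_c),  ω_c=0, ω_s=1
Stage 2: ω_r = 0 − (30/54)(1−0) = -5/9
  ⇒ ω_r²/ω_s² = -5/9
Coupling ω_s² = ω_r¹ ⇒ overall = 43/30 × -5/9 = -43/54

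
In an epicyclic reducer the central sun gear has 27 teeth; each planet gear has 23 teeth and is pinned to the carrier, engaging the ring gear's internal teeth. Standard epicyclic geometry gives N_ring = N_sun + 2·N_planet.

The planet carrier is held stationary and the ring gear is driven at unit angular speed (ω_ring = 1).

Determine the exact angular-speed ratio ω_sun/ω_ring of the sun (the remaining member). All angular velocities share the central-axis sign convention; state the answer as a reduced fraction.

-73/27

N_ring = 27 + 2·23 = 73
27(ω_s−ω_c) = −73(ω_r−ω_c),  ω_c=0, ω_r=1
ω_s = 0 − (73/27)(1−0) = -73/27
ω_s/ω_r = -73/27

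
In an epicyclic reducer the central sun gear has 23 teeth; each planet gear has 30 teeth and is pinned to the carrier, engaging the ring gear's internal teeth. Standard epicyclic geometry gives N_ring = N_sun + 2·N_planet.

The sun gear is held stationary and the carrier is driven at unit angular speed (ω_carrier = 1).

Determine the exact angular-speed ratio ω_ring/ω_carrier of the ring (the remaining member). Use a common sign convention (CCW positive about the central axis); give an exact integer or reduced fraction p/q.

106/83

N_ring = 23 + 2·30 = 83
23(ω_s−ω_c) = −83(ω_r−ω_c),  ω_s=0, ω_c=1
ω_r = 1 − (23/83)(0−1) = 106/83
ω_r/ω_c = 106/83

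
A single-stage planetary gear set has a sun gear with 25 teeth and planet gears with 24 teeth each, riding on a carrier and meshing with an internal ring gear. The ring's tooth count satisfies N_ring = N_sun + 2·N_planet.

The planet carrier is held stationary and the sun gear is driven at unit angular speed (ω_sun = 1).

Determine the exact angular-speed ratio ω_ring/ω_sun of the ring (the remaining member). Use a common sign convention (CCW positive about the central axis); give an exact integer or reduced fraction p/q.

-25/73

N_ring = 25 + 2·24 = 73
25(ω_s−ω_c) = −73(ω_r−ω_c),  ω_c=0, ω_s=1
ω_r = 0 − (25/73)(1−0) = -25/73
ω_r/ω_s = -25/73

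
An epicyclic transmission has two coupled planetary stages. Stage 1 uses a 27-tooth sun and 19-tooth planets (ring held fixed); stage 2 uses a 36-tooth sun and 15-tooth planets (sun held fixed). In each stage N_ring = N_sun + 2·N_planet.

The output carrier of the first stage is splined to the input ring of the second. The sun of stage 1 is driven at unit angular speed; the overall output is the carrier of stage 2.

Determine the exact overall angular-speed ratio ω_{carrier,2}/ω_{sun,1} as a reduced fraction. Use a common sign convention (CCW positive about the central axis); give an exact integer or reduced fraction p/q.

Stage 1: N_ring = 27 + 2·19 = 65
Stage 1: 27(ω_s−ω_c) = −65(ω_r−ω_c),  ω_r=0, ω_s=1
Stage 1: 27(1−ω_c) = −65(0−ω_c)  ⇒  92ω_c = 27  ⇒  ω_c = 27/92
  ⇒ ω_c¹/ω_s¹ = 27/92
Stage 2: N_ring = 36 + 2·15 = 66
Stage 2: 36(ω_s−ω_c) = −66(ω_r−ω_c),  ω_s=0, ω_r=1
Stage 2: 36(0−ω_c) = −66(1−ω_c)  ⇒  102ω_c = 66  ⇒  ω_c = 11/17
  ⇒ ω_c²/ω_r² = 11/17
Coupling ω_r² = ω_c¹ ⇒ overall = 27/92 × 11/17 = 297/1564

297/1564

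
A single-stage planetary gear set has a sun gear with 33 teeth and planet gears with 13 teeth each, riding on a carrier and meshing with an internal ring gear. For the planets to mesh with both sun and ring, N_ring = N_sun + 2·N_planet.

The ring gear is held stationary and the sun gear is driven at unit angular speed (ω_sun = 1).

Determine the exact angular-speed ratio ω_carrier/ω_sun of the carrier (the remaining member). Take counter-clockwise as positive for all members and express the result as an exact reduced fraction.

N_ring = 33 + 2·13 = 59
33(ω_s−ω_c) = −59(ω_r−ω_c),  ω_r=0, ω_s=1
33(1−ω_c) = −59(0−ω_c)  ⇒  92ω_c = 33  ⇒  ω_c = 33/92
ω_c/ω_s = 33/92

33/92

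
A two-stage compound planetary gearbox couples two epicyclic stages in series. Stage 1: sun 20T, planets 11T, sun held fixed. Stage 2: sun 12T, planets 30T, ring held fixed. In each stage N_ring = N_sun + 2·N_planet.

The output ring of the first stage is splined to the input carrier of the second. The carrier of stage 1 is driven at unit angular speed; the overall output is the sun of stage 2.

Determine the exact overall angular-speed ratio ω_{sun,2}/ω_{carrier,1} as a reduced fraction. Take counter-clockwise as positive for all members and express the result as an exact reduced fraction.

31/3

Stage 1: N_ring = 20 + 2·11 = 42
Stage 1: 20(ω_s−ω_c) = −42(ω_r−ω_c),  ω_s=0, ω_c=1
Stage 1: ω_r = 1 − (20/42)(0−1) = 31/21
  ⇒ ω_r¹/ω_c¹ = 31/21
Stage 2: N_ring = 12 + 2·30 = 72
Stage 2: 12(ω_s−ω_c) = −72(ω_r−ω_c),  ω_r=0, ω_c=1
Stage 2: ω_s = 1 − (72/12)(0−1) = 7
  ⇒ ω_s²/ω_c² = 7
Coupling ω_c² = ω_r¹ ⇒ overall = 31/21 × 7 = 31/3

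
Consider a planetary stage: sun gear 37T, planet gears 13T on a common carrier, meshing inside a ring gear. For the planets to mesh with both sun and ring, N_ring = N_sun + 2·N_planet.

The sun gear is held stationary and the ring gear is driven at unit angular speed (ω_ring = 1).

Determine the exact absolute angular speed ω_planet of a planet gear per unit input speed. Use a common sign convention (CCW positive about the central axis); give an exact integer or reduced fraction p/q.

N_ring = 37 + 2·13 = 63
37(ω_s−ω_c) = −63(ω_r−ω_c),  ω_s=0, ω_r=1
37(0−ω_c) = −63(1−ω_c)  ⇒  100ω_c = 63  ⇒  ω_c = 63/100
sun–planet: 37·(0−63/100) = −13·(ω_p−ω_c)  ⇒  ω_p−ω_c = −(37/13)·(-63/100) = 2331/1300
ω_p = 63/100 + 2331/1300 = 63/26

63/26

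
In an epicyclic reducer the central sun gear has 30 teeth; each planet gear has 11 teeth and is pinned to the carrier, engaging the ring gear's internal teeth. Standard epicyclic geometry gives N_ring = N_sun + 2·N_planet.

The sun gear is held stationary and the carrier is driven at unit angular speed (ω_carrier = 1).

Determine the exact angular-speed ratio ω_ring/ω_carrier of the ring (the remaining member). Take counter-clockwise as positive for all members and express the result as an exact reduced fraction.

N_ring = 30 + 2·11 = 52
30(ω_s−ω_c) = −52(ω_r−ω_c),  ω_s=0, ω_c=1
ω_r = 1 − (30/52)(0−1) = 41/26
ω_r/ω_c = 41/26

41/26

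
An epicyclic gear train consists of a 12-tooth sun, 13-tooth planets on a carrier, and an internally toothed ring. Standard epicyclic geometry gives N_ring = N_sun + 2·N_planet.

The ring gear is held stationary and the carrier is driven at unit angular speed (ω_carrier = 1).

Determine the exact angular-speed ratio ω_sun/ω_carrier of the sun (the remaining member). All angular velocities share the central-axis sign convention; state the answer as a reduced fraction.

N_ring = 12 + 2·13 = 38
12(ω_s−ω_c) = −38(ω_r−ω_c),  ω_r=0, ω_c=1
ω_s = 1 − (38/12)(0−1) = 25/6
ω_s/ω_c = 25/6

25/6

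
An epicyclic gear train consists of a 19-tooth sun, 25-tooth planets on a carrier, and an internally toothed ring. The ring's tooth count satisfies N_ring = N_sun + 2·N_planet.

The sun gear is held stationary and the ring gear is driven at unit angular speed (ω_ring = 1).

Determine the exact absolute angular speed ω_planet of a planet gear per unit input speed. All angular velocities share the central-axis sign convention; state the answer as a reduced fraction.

69/50

N_ring = 19 + 2·25 = 69
19(ω_s−ω_c) = −69(ω_r−ω_c),  ω_s=0, ω_r=1
19(0−ω_c) = −69(1−ω_c)  ⇒  88ω_c = 69  ⇒  ω_c = 69/88
sun–planet: 19·(0−69/88) = −25·(ω_p−ω_c)  ⇒  ω_p−ω_c = −(19/25)·(-69/88) = 1311/2200
ω_p = 69/88 + 1311/2200 = 69/50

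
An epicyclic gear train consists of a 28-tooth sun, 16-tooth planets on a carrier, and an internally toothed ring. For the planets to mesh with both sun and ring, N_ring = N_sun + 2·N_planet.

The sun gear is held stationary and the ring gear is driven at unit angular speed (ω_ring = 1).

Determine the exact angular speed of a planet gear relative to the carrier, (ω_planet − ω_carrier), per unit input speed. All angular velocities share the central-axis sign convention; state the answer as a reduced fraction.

105/88

N_ring = 28 + 2·16 = 60
28(ω_s−ω_c) = −60(ω_r−ω_c),  ω_s=0, ω_r=1
28(0−ω_c) = −60(1−ω_c)  ⇒  88ω_c = 60  ⇒  ω_c = 15/22
sun–planet: 28·(0−15/22) = −16·(ω_p−ω_c)  ⇒  ω_p−ω_c = −(28/16)·(-15/22) = 105/88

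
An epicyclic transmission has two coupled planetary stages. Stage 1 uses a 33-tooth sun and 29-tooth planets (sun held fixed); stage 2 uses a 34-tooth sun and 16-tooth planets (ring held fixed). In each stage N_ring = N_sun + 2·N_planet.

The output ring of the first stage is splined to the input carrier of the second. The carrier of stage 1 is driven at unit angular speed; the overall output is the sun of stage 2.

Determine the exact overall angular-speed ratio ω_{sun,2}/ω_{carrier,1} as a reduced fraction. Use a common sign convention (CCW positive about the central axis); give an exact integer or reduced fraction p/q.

6200/1547

Stage 1: N_ring = 33 + 2·29 = 91
Stage 1: 33(ω_s−ω_c) = −91(ω_r−ω_c),  ω_s=0, ω_c=1
Stage 1: ω_r = 1 − (33/91)(0−1) = 124/91
  ⇒ ω_r¹/ω_c¹ = 124/91
Stage 2: N_ring = 34 + 2·16 = 66
Stage 2: 34(ω_s−ω_c) = −66(ω_r−ω_c),  ω_r=0, ω_c=1
Stage 2: ω_s = 1 − (66/34)(0−1) = 50/17
  ⇒ ω_s²/ω_c² = 50/17
Coupling ω_c² = ω_r¹ ⇒ overall = 124/91 × 50/17 = 6200/1547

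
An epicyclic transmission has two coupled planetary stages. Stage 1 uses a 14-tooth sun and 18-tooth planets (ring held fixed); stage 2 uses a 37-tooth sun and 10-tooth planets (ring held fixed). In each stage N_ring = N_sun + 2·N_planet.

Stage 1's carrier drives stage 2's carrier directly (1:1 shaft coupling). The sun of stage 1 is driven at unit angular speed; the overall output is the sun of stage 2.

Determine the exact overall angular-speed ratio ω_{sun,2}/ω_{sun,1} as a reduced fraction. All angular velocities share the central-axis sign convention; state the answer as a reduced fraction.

Stage 1: N_ring = 14 + 2·18 = 50
Stage 1: 14(ω_s−ω_c) = −50(ω_r−ω_c),  ω_r=0, ω_s=1
Stage 1: 14(1−ω_c) = −50(0−ω_c)  ⇒  64ω_c = 14  ⇒  ω_c = 7/32
  ⇒ ω_c¹/ω_s¹ = 7/32
Stage 2: N_ring = 37 + 2·10 = 57
Stage 2: 37(ω_s−ω_c) = −57(ω_r−ω_c),  ω_r=0, ω_c=1
Stage 2: ω_s = 1 − (57/37)(0−1) = 94/37
  ⇒ ω_s²/ω_c² = 94/37
Coupling ω_c² = ω_c¹ ⇒ overall = 7/32 × 94/37 = 329/592

329/592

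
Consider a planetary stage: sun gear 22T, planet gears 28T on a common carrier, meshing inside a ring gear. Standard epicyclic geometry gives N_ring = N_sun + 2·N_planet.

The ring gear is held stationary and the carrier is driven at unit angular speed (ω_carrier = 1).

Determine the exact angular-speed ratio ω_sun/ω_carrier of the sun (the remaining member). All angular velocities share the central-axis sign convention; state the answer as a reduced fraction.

N_ring = 22 + 2·28 = 78
22(ω_s−ω_c) = −78(ω_r−ω_c),  ω_r=0, ω_c=1
ω_s = 1 − (78/22)(0−1) = 50/11
ω_s/ω_c = 50/11

50/11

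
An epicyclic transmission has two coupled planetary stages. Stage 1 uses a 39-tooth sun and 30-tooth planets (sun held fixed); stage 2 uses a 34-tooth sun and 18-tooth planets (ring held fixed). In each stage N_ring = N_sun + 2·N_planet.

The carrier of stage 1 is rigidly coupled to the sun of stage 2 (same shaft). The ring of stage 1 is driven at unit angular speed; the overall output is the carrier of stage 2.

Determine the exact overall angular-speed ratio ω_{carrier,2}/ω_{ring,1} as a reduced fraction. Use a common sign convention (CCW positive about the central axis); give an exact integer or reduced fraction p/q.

Stage 1: N_ring = 39 + 2·30 = 99
Stage 1: 39(ω_s−ω_c) = −99(ω_r−ω_c),  ω_s=0, ω_r=1
Stage 1: 39(0−ω_c) = −99(1−ω_c)  ⇒  138ω_c = 99  ⇒  ω_c = 33/46
  ⇒ ω_c¹/ω_r¹ = 33/46
Stage 2: N_ring = 34 + 2·18 = 70
Stage 2: 34(ω_s−ω_c) = −70(ω_r−ω_c),  ω_r=0, ω_s=1
Stage 2: 34(1−ω_c) = −70(0−ω_c)  ⇒  104ω_c = 34  ⇒  ω_c = 17/52
  ⇒ ω_c²/ω_s² = 17/52
Coupling ω_s² = ω_c¹ ⇒ overall = 33/46 × 17/52 = 561/2392

561/2392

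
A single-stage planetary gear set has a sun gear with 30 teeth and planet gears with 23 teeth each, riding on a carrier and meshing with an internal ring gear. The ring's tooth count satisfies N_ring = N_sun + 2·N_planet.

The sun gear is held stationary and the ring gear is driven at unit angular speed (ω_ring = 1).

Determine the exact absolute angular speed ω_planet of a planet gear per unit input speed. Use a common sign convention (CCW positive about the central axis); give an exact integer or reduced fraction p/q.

N_ring = 30 + 2·23 = 76
30(ω_s−ω_c) = −76(ω_r−ω_c),  ω_s=0, ω_r=1
30(0−ω_c) = −76(1−ω_c)  ⇒  106ω_c = 76  ⇒  ω_c = 38/53
sun–planet: 30·(0−38/53) = −23·(ω_p−ω_c)  ⇒  ω_p−ω_c = −(30/23)·(-38/53) = 1140/1219
ω_p = 38/53 + 1140/1219 = 38/23

38/23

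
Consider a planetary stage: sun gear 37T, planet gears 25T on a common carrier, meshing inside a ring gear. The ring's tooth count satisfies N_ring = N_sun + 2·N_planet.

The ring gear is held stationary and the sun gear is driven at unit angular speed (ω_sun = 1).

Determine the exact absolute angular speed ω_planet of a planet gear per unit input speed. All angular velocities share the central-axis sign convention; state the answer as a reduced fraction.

N_ring = 37 + 2·25 = 87
37(ω_s−ω_c) = −87(ω_r−ω_c),  ω_r=0, ω_s=1
37(1−ω_c) = −87(0−ω_c)  ⇒  124ω_c = 37  ⇒  ω_c = 37/124
sun–planet: 37·(1−37/124) = −25·(ω_p−ω_c)  ⇒  ω_p−ω_c = −(37/25)·(87/124) = -3219/3100
ω_p = 37/124 − 3219/3100 = -37/50

-37/50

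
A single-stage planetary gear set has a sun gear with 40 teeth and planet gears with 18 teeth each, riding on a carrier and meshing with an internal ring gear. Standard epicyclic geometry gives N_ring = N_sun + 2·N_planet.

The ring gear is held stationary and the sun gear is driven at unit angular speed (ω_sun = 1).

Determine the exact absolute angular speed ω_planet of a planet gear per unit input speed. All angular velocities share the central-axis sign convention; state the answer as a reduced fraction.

N_ring = 40 + 2·18 = 76
40(ω_s−ω_c) = −76(ω_r−ω_c),  ω_r=0, ω_s=1
40(1−ω_c) = −76(0−ω_c)  ⇒  116ω_c = 40  ⇒  ω_c = 10/29
sun–planet: 40·(1−10/29) = −18·(ω_p−ω_c)  ⇒  ω_p−ω_c = −(40/18)·(19/29) = -380/261
ω_p = 10/29 − 380/261 = -10/9

-10/9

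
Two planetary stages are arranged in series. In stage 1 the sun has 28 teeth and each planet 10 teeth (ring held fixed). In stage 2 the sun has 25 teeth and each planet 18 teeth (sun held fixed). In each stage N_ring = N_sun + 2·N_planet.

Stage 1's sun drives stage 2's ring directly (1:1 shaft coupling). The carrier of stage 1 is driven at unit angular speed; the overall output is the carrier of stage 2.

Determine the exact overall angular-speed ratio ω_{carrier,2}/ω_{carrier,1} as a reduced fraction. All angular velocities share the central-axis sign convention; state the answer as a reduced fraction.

Stage 1: N_ring = 28 + 2·10 = 48
Stage 1: 28(ω_s−ω_c) = −48(ω_r−ω_c),  ω_r=0, ω_c=1
Stage 1: ω_s = 1 − (48/28)(0−1) = 19/7
  ⇒ ω_s¹/ω_c¹ = 19/7
Stage 2: N_ring = 25 + 2·18 = 61
Stage 2: 25(ω_s−ω_c) = −61(ω_r−ω_c),  ω_s=0, ω_r=1
Stage 2: 25(0−ω_c) = −61(1−ω_c)  ⇒  86ω_c = 61  ⇒  ω_c = 61/86
  ⇒ ω_c²/ω_r² = 61/86
Coupling ω_r² = ω_s¹ ⇒ overall = 19/7 × 61/86 = 1159/602

1159/602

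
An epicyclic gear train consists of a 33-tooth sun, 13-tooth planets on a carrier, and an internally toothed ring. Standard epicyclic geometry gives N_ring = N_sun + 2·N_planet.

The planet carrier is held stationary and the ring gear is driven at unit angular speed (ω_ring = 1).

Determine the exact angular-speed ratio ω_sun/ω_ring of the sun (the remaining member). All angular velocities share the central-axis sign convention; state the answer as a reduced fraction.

-59/33

N_ring = 33 + 2·13 = 59
33(ω_s−ω_c) = −59(ω_r−ω_c),  ω_c=0, ω_r=1
ω_s = 0 − (59/33)(1−0) = -59/33
ω_s/ω_r = -59/33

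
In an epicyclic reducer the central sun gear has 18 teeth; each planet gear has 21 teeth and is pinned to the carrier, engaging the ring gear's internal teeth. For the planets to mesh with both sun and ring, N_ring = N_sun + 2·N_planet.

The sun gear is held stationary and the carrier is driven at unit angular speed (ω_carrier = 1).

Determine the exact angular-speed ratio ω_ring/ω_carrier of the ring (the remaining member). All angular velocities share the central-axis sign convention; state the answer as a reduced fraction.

N_ring = 18 + 2·21 = 60
18(ω_s−ω_c) = −60(ω_r−ω_c),  ω_s=0, ω_c=1
ω_r = 1 − (18/60)(0−1) = 13/10
ω_r/ω_c = 13/10

13/10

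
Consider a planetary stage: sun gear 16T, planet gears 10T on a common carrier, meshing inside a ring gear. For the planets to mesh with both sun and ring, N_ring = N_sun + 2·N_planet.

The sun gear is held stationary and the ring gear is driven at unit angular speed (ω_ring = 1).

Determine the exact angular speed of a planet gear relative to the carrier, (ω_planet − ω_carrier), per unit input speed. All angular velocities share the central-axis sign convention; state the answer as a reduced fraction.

72/65

N_ring = 16 + 2·10 = 36
16(ω_s−ω_c) = −36(ω_r−ω_c),  ω_s=0, ω_r=1
16(0−ω_c) = −36(1−ω_c)  ⇒  52ω_c = 36  ⇒  ω_c = 9/13
sun–planet: 16·(0−9/13) = −10·(ω_p−ω_c)  ⇒  ω_p−ω_c = −(16/10)·(-9/13) = 72/65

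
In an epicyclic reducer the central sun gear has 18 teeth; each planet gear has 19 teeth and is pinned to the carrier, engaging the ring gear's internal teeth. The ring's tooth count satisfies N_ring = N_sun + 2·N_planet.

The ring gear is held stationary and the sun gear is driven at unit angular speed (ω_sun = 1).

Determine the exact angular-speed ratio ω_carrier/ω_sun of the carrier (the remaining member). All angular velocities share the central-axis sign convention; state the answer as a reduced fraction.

9/37

N_ring = 18 + 2·19 = 56
18(ω_s−ω_c) = −56(ω_r−ω_c),  ω_r=0, ω_s=1
18(1−ω_c) = −56(0−ω_c)  ⇒  74ω_c = 18  ⇒  ω_c = 9/37
ω_c/ω_s = 9/37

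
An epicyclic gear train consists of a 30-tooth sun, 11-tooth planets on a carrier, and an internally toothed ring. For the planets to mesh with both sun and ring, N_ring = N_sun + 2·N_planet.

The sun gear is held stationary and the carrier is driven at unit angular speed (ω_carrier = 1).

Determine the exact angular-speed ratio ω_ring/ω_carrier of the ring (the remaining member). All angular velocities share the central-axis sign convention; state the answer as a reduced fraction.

N_ring = 30 + 2·11 = 52
30(ω_s−ω_c) = −52(ω_r−ω_c),  ω_s=0, ω_c=1
ω_r = 1 − (30/52)(0−1) = 41/26
ω_r/ω_c = 41/26

41/26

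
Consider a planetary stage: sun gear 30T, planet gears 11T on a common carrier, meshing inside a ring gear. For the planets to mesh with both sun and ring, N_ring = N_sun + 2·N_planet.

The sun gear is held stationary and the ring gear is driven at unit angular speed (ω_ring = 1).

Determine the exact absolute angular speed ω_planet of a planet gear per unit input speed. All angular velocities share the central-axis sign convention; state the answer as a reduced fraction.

N_ring = 30 + 2·11 = 52
30(ω_s−ω_c) = −52(ω_r−ω_c),  ω_s=0, ω_r=1
30(0−ω_c) = −52(1−ω_c)  ⇒  82ω_c = 52  ⇒  ω_c = 26/41
sun–planet: 30·(0−26/41) = −11·(ω_p−ω_c)  ⇒  ω_p−ω_c = −(30/11)·(-26/41) = 780/451
ω_p = 26/41 + 780/451 = 26/11

26/11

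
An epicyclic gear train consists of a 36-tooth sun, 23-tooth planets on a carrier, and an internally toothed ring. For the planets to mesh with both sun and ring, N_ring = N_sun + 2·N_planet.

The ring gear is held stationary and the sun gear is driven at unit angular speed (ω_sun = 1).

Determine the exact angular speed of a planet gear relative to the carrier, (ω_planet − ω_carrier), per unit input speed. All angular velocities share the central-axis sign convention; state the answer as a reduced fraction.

N_ring = 36 + 2·23 = 82
36(ω_s−ω_c) = −82(ω_r−ω_c),  ω_r=0, ω_s=1
36(1−ω_c) = −82(0−ω_c)  ⇒  118ω_c = 36  ⇒  ω_c = 18/59
sun–planet: 36·(1−18/59) = −23·(ω_p−ω_c)  ⇒  ω_p−ω_c = −(36/23)·(41/59) = -1476/1357

-1476/1357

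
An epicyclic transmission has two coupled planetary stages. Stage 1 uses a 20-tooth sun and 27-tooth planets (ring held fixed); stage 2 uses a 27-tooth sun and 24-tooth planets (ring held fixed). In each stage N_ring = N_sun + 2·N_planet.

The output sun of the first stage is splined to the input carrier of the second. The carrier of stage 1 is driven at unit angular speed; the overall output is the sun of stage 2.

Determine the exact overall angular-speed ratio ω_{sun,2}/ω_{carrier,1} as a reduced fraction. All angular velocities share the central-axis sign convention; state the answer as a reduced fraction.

Stage 1: N_ring = 20 + 2·27 = 74
Stage 1: 20(ω_s−ω_c) = −74(ω_r−ω_c),  ω_r=0, ω_c=1
Stage 1: ω_s = 1 − (74/20)(0−1) = 47/10
  ⇒ ω_s¹/ω_c¹ = 47/10
Stage 2: N_ring = 27 + 2·24 = 75
Stage 2: 27(ω_s−ω_c) = −75(ω_r−ω_c),  ω_r=0, ω_c=1
Stage 2: ω_s = 1 − (75/27)(0−1) = 34/9
  ⇒ ω_s²/ω_c² = 34/9
Coupling ω_c² = ω_s¹ ⇒ overall = 47/10 × 34/9 = 799/45

799/45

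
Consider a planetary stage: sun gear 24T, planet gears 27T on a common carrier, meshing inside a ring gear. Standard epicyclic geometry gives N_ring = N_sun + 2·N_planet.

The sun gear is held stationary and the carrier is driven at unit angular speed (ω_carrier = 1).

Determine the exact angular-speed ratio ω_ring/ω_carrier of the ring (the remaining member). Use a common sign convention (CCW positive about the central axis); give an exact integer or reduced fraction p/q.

17/13

N_ring = 24 + 2·27 = 78
24(ω_s−ω_c) = −78(ω_r−ω_c),  ω_s=0, ω_c=1
ω_r = 1 − (24/78)(0−1) = 17/13
ω_r/ω_c = 17/13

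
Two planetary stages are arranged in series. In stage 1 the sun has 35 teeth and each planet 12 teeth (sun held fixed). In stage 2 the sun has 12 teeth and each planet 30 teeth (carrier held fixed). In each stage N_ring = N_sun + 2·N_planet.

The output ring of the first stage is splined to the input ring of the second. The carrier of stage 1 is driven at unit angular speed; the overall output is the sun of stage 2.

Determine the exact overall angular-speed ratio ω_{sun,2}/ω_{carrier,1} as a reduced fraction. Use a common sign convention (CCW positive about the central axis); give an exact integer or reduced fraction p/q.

Stage 1: N_ring = 35 + 2·12 = 59
Stage 1: 35(ω_s−ω_c) = −59(ω_r−ω_c),  ω_s=0, ω_c=1
Stage 1: ω_r = 1 − (35/59)(0−1) = 94/59
  ⇒ ω_r¹/ω_c¹ = 94/59
Stage 2: N_ring = 12 + 2·30 = 72
Stage 2: 12(ω_s−ω_c) = −72(ω_r−ω_c),  ω_c=0, ω_r=1
Stage 2: ω_s = 0 − (72/12)(1−0) = -6
  ⇒ ω_s²/ω_r² = -6
Coupling ω_r² = ω_r¹ ⇒ overall = 94/59 × -6 = -564/59

-564/59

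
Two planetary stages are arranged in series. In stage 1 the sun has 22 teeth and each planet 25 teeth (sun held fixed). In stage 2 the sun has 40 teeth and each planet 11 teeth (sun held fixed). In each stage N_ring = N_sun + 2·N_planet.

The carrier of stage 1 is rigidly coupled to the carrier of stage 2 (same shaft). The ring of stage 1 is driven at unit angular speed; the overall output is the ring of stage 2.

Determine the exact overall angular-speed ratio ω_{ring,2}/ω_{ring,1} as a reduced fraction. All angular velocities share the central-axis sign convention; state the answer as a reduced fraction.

1836/1457

Stage 1: N_ring = 22 + 2·25 = 72
Stage 1: 22(ω_s−ω_c) = −72(ω_r−ω_c),  ω_s=0, ω_r=1
Stage 1: 22(0−ω_c) = −72(1−ω_c)  ⇒  94ω_c = 72  ⇒  ω_c = 36/47
  ⇒ ω_c¹/ω_r¹ = 36/47
Stage 2: N_ring = 40 + 2·11 = 62
Stage 2: 40(ω_s−ω_c) = −62(ω_r−ω_c),  ω_s=0, ω_c=1
Stage 2: ω_r = 1 − (40/62)(0−1) = 51/31
  ⇒ ω_r²/ω_c² = 51/31
Coupling ω_c² = ω_c¹ ⇒ overall = 36/47 × 51/31 = 1836/1457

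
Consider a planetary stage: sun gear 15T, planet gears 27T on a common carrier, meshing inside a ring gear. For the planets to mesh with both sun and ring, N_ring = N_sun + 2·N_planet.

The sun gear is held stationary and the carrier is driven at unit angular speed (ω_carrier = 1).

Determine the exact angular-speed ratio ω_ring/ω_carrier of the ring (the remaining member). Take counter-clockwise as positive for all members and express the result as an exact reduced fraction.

N_ring = 15 + 2·27 = 69
15(ω_s−ω_c) = −69(ω_r−ω_c),  ω_s=0, ω_c=1
ω_r = 1 − (15/69)(0−1) = 28/23
ω_r/ω_c = 28/23

28/23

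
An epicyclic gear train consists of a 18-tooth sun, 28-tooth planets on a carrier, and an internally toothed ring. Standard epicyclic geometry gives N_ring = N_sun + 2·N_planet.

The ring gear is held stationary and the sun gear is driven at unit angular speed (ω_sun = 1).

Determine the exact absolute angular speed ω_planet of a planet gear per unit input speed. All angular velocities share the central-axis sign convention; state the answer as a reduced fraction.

-9/28

N_ring = 18 + 2·28 = 74
18(ω_s−ω_c) = −74(ω_r−ω_c),  ω_r=0, ω_s=1
18(1−ω_c) = −74(0−ω_c)  ⇒  92ω_c = 18  ⇒  ω_c = 9/46
sun–planet: 18·(1−9/46) = −28·(ω_p−ω_c)  ⇒  ω_p−ω_c = −(18/28)·(37/46) = -333/644
ω_p = 9/46 − 333/644 = -9/28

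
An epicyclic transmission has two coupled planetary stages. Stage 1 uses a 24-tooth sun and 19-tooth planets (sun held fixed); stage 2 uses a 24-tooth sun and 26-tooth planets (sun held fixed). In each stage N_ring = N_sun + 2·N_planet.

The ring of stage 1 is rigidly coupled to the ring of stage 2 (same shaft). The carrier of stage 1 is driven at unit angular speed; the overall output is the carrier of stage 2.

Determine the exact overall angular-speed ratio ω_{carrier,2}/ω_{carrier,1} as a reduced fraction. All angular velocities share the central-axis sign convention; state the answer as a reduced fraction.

817/775

Stage 1: N_ring = 24 + 2·19 = 62
Stage 1: 24(ω_s−ω_c) = −62(ω_r−ω_c),  ω_s=0, ω_c=1
Stage 1: ω_r = 1 − (24/62)(0−1) = 43/31
  ⇒ ω_r¹/ω_c¹ = 43/31
Stage 2: N_ring = 24 + 2·26 = 76
Stage 2: 24(ω_s−ω_c) = −76(ω_r−ω_c),  ω_s=0, ω_r=1
Stage 2: 24(0−ω_c) = −76(1−ω_c)  ⇒  100ω_c = 76  ⇒  ω_c = 19/25
  ⇒ ω_c²/ω_r² = 19/25
Coupling ω_r² = ω_r¹ ⇒ overall = 43/31 × 19/25 = 817/775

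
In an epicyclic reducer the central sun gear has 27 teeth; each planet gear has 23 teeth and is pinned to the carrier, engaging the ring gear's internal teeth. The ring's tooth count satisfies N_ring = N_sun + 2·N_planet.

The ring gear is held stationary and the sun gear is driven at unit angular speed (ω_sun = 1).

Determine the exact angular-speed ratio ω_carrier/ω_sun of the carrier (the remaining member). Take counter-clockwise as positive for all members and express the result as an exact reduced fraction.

27/100

N_ring = 27 + 2·23 = 73
27(ω_s−ω_c) = −73(ω_r−ω_c),  ω_r=0, ω_s=1
27(1−ω_c) = −73(0−ω_c)  ⇒  100ω_c = 27  ⇒  ω_c = 27/100
ω_c/ω_s = 27/100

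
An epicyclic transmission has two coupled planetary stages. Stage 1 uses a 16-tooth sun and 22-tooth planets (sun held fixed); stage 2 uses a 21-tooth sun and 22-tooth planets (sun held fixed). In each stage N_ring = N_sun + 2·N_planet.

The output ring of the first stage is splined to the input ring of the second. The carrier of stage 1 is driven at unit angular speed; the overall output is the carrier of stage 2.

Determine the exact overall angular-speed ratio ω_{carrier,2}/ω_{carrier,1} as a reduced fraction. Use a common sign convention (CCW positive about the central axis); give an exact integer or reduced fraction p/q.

247/258

Stage 1: N_ring = 16 + 2·22 = 60
Stage 1: 16(ω_s−ω_c) = −60(ω_r−ω_c),  ω_s=0, ω_c=1
Stage 1: ω_r = 1 − (16/60)(0−1) = 19/15
  ⇒ ω_r¹/ω_c¹ = 19/15
Stage 2: N_ring = 21 + 2·22 = 65
Stage 2: 21(ω_s−ω_c) = −65(ω_r−ω_c),  ω_s=0, ω_r=1
Stage 2: 21(0−ω_c) = −65(1−ω_c)  ⇒  86ω_c = 65  ⇒  ω_c = 65/86
  ⇒ ω_c²/ω_r² = 65/86
Coupling ω_r² = ω_r¹ ⇒ overall = 19/15 × 65/86 = 247/258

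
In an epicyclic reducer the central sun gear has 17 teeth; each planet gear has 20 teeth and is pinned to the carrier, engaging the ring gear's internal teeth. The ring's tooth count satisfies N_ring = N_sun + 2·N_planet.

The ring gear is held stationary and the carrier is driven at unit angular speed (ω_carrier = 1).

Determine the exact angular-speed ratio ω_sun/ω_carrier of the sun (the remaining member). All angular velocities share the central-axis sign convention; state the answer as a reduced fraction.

74/17

N_ring = 17 + 2·20 = 57
17(ω_s−ω_c) = −57(ω_r−ω_c),  ω_r=0, ω_c=1
ω_s = 1 − (57/17)(0−1) = 74/17
ω_s/ω_c = 74/17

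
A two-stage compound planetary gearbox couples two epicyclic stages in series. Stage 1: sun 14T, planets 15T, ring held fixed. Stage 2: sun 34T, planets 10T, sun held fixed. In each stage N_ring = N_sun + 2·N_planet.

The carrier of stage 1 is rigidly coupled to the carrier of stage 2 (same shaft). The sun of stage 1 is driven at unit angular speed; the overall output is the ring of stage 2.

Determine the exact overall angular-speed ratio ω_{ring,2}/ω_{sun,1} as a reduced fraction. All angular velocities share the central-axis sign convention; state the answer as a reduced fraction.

308/783

Stage 1: N_ring = 14 + 2·15 = 44
Stage 1: 14(ω_s−ω_c) = −44(ω_r−ω_c),  ω_r=0, ω_s=1
Stage 1: 14(1−ω_c) = −44(0−ω_c)  ⇒  58ω_c = 14  ⇒  ω_c = 7/29
  ⇒ ω_c¹/ω_s¹ = 7/29
Stage 2: N_ring = 34 + 2·10 = 54
Stage 2: 34(ω_s−ω_c) = −54(ω_r−ω_c),  ω_s=0, ω_c=1
Stage 2: ω_r = 1 − (34/54)(0−1) = 44/27
  ⇒ ω_r²/ω_c² = 44/27
Coupling ω_c² = ω_c¹ ⇒ overall = 7/29 × 44/27 = 308/783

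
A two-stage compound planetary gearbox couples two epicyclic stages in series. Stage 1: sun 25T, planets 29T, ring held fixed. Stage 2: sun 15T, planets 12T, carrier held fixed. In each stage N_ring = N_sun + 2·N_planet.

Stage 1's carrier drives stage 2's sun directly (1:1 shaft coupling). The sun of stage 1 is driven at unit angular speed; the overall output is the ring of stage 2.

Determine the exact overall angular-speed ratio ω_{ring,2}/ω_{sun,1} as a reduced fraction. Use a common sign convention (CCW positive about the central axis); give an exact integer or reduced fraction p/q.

-125/1404

Stage 1: N_ring = 25 + 2·29 = 83
Stage 1: 25(ω_s−ω_c) = −83(ω_r−ω_c),  ω_r=0, ω_s=1
Stage 1: 25(1−ω_c) = −83(0−ω_c)  ⇒  108ω_c = 25  ⇒  ω_c = 25/108
  ⇒ ω_c¹/ω_s¹ = 25/108
Stage 2: N_ring = 15 + 2·12 = 39
Stage 2: 15(ω_s−ω_c) = −39(ω_r−ω_c),  ω_c=0, ω_s=1
Stage 2: ω_r = 0 − (15/39)(1−0) = -5/13
  ⇒ ω_r²/ω_s² = -5/13
Coupling ω_s² = ω_c¹ ⇒ overall = 25/108 × -5/13 = -125/1404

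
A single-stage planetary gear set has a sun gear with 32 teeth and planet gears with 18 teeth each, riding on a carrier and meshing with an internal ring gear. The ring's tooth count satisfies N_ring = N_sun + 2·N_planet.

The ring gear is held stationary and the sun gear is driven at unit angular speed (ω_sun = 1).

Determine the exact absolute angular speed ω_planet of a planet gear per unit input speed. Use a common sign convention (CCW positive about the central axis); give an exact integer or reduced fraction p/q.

N_ring = 32 + 2·18 = 68
32(ω_s−ω_c) = −68(ω_r−ω_c),  ω_r=0, ω_s=1
32(1−ω_c) = −68(0−ω_c)  ⇒  100ω_c = 32  ⇒  ω_c = 8/25
sun–planet: 32·(1−8/25) = −18·(ω_p−ω_c)  ⇒  ω_p−ω_c = −(32/18)·(17/25) = -272/225
ω_p = 8/25 − 272/225 = -8/9

-8/9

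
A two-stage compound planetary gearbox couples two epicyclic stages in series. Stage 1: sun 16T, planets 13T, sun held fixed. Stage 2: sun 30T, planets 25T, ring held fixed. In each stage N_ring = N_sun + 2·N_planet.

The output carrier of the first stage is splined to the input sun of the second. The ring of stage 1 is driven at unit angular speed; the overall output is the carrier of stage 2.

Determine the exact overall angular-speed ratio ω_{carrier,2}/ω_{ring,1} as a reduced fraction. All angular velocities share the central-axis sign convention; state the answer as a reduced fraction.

63/319

Stage 1: N_ring = 16 + 2·13 = 42
Stage 1: 16(ω_s−ω_c) = −42(ω_r−ω_c),  ω_s=0, ω_r=1
Stage 1: 16(0−ω_c) = −42(1−ω_c)  ⇒  58ω_c = 42  ⇒  ω_c = 21/29
  ⇒ ω_c¹/ω_r¹ = 21/29
Stage 2: N_ring = 30 + 2·25 = 80
Stage 2: 30(ω_s−ω_c) = −80(ω_r−ω_c),  ω_r=0, ω_s=1
Stage 2: 30(1−ω_c) = −80(0−ω_c)  ⇒  110ω_c = 30  ⇒  ω_c = 3/11
  ⇒ ω_c²/ω_s² = 3/11
Coupling ω_s² = ω_c¹ ⇒ overall = 21/29 × 3/11 = 63/319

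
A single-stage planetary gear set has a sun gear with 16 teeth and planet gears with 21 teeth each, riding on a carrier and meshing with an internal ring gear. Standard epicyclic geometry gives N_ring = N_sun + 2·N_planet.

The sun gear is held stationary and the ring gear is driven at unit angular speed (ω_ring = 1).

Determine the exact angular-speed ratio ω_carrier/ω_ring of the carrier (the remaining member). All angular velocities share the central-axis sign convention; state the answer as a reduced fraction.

N_ring = 16 + 2·21 = 58
16(ω_s−ω_c) = −58(ω_r−ω_c),  ω_s=0, ω_r=1
16(0−ω_c) = −58(1−ω_c)  ⇒  74ω_c = 58  ⇒  ω_c = 29/37
ω_c/ω_r = 29/37

29/37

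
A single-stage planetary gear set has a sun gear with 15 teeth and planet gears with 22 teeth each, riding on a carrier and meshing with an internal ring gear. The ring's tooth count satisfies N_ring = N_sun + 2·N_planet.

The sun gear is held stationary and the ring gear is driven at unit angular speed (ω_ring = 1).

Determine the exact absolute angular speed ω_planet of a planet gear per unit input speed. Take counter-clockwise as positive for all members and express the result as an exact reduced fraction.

N_ring = 15 + 2·22 = 59
15(ω_s−ω_c) = −59(ω_r−ω_c),  ω_s=0, ω_r=1
15(0−ω_c) = −59(1−ω_c)  ⇒  74ω_c = 59  ⇒  ω_c = 59/74
sun–planet: 15·(0−59/74) = −22·(ω_p−ω_c)  ⇒  ω_p−ω_c = −(15/22)·(-59/74) = 885/1628
ω_p = 59/74 + 885/1628 = 59/44

59/44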